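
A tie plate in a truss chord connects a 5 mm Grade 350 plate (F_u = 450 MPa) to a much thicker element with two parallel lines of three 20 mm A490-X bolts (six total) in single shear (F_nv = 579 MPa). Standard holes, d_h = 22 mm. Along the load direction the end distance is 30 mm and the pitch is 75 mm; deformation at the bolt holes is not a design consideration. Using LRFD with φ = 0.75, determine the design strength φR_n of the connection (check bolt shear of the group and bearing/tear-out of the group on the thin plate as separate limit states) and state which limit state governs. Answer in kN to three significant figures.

Bolt shear: A_b = π·20²/4 = 314.2 mm²; R_n = 579 × 314.2 × 6 × 1 / 1000 = 1091 kN → 0.75 × 1091 = 819 kN.
Bearing (1.5 l_c t F_u ≤ 3.0 d t F_u): upper limit = 3.0·20·5·450 / 1000 = 135 kN.
  Edge l_c = 30 − 22/2 = 19 → r_n = 64.12 kN; interior l_c = 75 − 22 = 53 → r_n = 135 kN.
  R_n,bearing = 2·64.12 + 4·135 = 668.2 kN → 0.75 × 668.2 = 501 kN.
Bearing governs: 501 kN.

501 kN (bearing governs)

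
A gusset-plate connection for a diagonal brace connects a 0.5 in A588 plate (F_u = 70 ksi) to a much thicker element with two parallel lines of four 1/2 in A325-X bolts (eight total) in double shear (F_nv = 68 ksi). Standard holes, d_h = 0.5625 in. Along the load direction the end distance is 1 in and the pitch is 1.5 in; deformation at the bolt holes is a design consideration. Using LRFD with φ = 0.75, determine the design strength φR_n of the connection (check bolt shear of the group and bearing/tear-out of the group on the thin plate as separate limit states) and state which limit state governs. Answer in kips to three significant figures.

160 kips (bolt shear governs)

Bolt shear: A_b = π·0.5²/4 = 0.1963 in²; R_n = 68 × 0.1963 × 8 × 2 = 213.6 kips → 0.75 × 213.6 = 160 kips.
Bearing (1.2 l_c t F_u ≤ 2.4 d t F_u): upper limit = 2.4·0.5·0.5·70 = 42 kips.
  Edge l_c = 1 − 0.5625/2 = 0.7188 → r_n = 30.19 kips; interior l_c = 1.5 − 0.5625 = 0.9375 → r_n = 39.38 kips.
  R_n,bearing = 2·30.19 + 6·39.38 = 296.6 kips → 0.75 × 296.6 = 222 kips.
Bolt shear governs: 160 kips.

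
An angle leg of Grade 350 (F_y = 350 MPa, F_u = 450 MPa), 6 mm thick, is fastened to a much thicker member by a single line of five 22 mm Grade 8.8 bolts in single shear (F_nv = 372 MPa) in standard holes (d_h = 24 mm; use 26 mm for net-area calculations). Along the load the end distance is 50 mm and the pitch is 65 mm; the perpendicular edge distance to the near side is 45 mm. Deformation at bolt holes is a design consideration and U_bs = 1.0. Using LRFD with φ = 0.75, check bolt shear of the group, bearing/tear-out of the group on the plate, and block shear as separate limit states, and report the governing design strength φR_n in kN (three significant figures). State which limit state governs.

299 kN (block shear governs)

Bolt shear: A_b = π·22²/4 = 380.1 mm²; R_n = 372 × 380.1 × 5 × 1 / 1000 = 707 kN → 0.75 × 707 = 530 kN.
Bearing: edge l_c = 38, r_n = 123.1 kN; interior l_c = 41, r_n = 132.8 kN; R_n = 123.1 + 4·132.8 = 654.5 kN → 491 kN.
Block shear: A_gv = 1860, A_nv = 1158, A_nt = 192 mm²; R_n = min(0.6F_uA_nv, 0.6F_yA_gv) + U_bs·F_u·A_nt = 399.1 kN → 299 kN.
Block shear governs: 299 kN.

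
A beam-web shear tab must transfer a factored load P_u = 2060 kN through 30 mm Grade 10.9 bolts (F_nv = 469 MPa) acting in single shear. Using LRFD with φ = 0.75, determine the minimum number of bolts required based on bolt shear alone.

9 bolts

A_b = π·30²/4 = 706.9 mm².
Per-bolt design strength φR_n = 0.75 × 469 × 706.9 × 1 / 1000 = 248.6 kN.
n ≥ 2060 / 248.6 = 8.285 → use 9 bolts.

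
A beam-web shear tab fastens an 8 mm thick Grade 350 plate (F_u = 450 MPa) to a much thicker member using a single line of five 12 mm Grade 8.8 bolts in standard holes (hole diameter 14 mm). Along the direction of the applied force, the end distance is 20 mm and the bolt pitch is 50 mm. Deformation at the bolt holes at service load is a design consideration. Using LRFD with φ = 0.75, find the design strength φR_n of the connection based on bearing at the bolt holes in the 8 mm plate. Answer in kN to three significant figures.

353 kN

Per bolt r_n = 1.2 l_c t F_u ≤ 2.4 d t F_u; upper limit = 2.4 × 12 × 8 × 450 / 1000 = 103.7 kN.
Edge bolt: l_c = 20 − 14/2 = 13 mm → 1.2 × 13 × 8 × 450 / 1000 = 56.16 → r_n = 56.16 kN.
Interior bolts: l_c = 50 − 14 = 36 mm → 1.2 × 36 × 8 × 450 / 1000 = 155.5 → r_n = 103.7 kN.
R_n = 1 × 56.16 + 4 × 103.7 = 470.9 kN.
Design strength φR_n = 0.75 × 470.9 = 353 kN.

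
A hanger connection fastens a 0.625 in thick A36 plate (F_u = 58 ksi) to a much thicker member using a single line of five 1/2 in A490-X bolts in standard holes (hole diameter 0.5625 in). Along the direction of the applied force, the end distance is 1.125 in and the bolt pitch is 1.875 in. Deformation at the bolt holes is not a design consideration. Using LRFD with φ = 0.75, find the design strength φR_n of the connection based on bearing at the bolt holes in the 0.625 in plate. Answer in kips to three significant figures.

198 kips

Per bolt r_n = 1.5 l_c t F_u ≤ 3.0 d t F_u; upper limit = 3.0 × 0.5 × 0.625 × 58 = 54.38 kips.
Edge bolt: l_c = 1.125 − 0.5625/2 = 0.8438 in → 1.5 × 0.8438 × 0.625 × 58 = 45.88 → r_n = 45.88 kips.
Interior bolts: l_c = 1.875 − 0.5625 = 1.312 in → 1.5 × 1.312 × 0.625 × 58 = 71.37 → r_n = 54.38 kips.
R_n = 1 × 45.88 + 4 × 54.38 = 263.4 kips.
Design strength φR_n = 0.75 × 263.4 = 198 kips.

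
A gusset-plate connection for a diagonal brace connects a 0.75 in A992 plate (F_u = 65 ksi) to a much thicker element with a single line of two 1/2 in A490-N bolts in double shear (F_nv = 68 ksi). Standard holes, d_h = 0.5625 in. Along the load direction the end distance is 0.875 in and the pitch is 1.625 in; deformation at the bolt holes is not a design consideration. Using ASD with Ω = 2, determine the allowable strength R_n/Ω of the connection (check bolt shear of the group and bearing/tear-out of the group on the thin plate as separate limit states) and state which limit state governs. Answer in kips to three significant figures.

26.7 kips (bolt shear governs)

Bolt shear: A_b = π·0.5²/4 = 0.1963 in²; R_n = 68 × 0.1963 × 2 × 2 = 53.41 kips → 53.41 / 2 = 26.7 kips.
Bearing (1.5 l_c t F_u ≤ 3.0 d t F_u): upper limit = 3.0·0.5·0.75·65 = 73.12 kips.
  Edge l_c = 0.875 − 0.5625/2 = 0.5938 → r_n = 43.42 kips; interior l_c = 1.625 − 0.5625 = 1.062 → r_n = 73.12 kips.
  R_n,bearing = 1·43.42 + 1·73.12 = 116.5 kips → 116.5 / 2 = 58.3 kips.
Bolt shear governs: 26.7 kips.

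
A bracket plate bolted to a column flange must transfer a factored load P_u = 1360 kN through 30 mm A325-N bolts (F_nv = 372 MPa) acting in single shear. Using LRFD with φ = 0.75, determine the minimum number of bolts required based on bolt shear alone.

A_b = π·30²/4 = 706.9 mm².
Per-bolt design strength φR_n = 0.75 × 372 × 706.9 × 1 / 1000 = 197.2 kN.
n ≥ 1360 / 197.2 = 6.896 → use 7 bolts.

7 bolts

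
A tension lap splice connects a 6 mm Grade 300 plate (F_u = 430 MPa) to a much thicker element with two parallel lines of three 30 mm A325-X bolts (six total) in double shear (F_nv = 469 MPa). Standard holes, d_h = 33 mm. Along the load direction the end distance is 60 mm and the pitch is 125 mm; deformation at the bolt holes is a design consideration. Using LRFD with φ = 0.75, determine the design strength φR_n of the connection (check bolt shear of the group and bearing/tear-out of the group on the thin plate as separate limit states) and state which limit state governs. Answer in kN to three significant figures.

759 kN (bearing governs)

Bolt shear: A_b = π·30²/4 = 706.9 mm²; R_n = 469 × 706.9 × 6 × 2 / 1000 = 3978 kN → 0.75 × 3978 = 2980 kN.
Bearing (1.2 l_c t F_u ≤ 2.4 d t F_u): upper limit = 2.4·30·6·430 / 1000 = 185.8 kN.
  Edge l_c = 60 − 33/2 = 43.5 → r_n = 134.7 kN; interior l_c = 125 − 33 = 92 → r_n = 185.8 kN.
  R_n,bearing = 2·134.7 + 4·185.8 = 1012 kN → 0.75 × 1012 = 759 kN.
Bearing governs: 759 kN.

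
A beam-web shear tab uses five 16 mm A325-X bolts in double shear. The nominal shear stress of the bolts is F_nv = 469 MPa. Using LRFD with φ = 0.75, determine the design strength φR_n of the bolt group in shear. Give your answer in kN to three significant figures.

A_b = π × 16² / 4 = 201.1 mm².
R_n = F_nv · A_b · n · n_s = 469 × 201.1 × 5 × 2 / 1000 = 943 kN.
Design strength φR_n = 0.75 × 943 = 707 kN.

707 kN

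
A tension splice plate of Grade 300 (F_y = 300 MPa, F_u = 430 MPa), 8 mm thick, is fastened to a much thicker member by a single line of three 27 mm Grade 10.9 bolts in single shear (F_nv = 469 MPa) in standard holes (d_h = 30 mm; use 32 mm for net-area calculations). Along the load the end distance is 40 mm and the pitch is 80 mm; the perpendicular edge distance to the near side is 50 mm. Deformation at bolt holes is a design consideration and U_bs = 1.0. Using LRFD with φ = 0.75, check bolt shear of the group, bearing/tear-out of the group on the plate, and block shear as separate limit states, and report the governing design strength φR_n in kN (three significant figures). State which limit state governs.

273 kN (block shear governs)

Bolt shear: A_b = π·27²/4 = 572.6 mm²; R_n = 469 × 572.6 × 3 × 1 / 1000 = 805.6 kN → 0.75 × 805.6 = 604 kN.
Bearing: edge l_c = 25, r_n = 103.2 kN; interior l_c = 50, r_n = 206.4 kN; R_n = 103.2 + 2·206.4 = 516 kN → 387 kN.
Block shear: A_gv = 1600, A_nv = 960, A_nt = 272 mm²; R_n = min(0.6F_uA_nv, 0.6F_yA_gv) + U_bs·F_u·A_nt = 364.6 kN → 273 kN.
Block shear governs: 273 kN.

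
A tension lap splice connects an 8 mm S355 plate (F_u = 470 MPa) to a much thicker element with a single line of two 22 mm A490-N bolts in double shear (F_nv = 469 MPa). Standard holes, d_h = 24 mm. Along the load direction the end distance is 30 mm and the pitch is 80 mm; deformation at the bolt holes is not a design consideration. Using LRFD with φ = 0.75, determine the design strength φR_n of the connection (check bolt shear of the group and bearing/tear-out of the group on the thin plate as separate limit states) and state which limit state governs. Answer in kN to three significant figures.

262 kN (bearing governs)

Bolt shear: A_b = π·22²/4 = 380.1 mm²; R_n = 469 × 380.1 × 2 × 2 / 1000 = 713.1 kN → 0.75 × 713.1 = 535 kN.
Bearing (1.5 l_c t F_u ≤ 3.0 d t F_u): upper limit = 3.0·22·8·470 / 1000 = 248.2 kN.
  Edge l_c = 30 − 24/2 = 18 → r_n = 101.5 kN; interior l_c = 80 − 24 = 56 → r_n = 248.2 kN.
  R_n,bearing = 1·101.5 + 1·248.2 = 349.7 kN → 0.75 × 349.7 = 262 kN.
Bearing governs: 262 kN.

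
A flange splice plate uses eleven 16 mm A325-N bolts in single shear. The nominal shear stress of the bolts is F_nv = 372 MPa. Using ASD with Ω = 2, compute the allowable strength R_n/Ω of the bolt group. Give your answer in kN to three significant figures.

A_b = π × 16² / 4 = 201.1 mm².
R_n = F_nv · A_b · n · n_s = 372 × 201.1 × 11 × 1 / 1000 = 822.7 kN.
Allowable strength R_n/Ω = 822.7 / 2 = 411 kN.

411 kN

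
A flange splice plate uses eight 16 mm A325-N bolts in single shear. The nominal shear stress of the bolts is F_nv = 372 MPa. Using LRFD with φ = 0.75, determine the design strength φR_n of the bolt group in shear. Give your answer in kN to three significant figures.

A_b = π × 16² / 4 = 201.1 mm².
R_n = F_nv · A_b · n · n_s = 372 × 201.1 × 8 × 1 / 1000 = 598.4 kN.
Design strength φR_n = 0.75 × 598.4 = 449 kN.

449 kN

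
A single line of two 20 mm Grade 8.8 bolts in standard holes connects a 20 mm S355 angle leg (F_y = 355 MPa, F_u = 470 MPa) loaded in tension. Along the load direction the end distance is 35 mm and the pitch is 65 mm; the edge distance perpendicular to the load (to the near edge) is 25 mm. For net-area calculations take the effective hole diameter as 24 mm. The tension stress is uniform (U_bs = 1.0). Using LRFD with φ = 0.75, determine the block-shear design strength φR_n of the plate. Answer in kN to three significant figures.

362 kN

Shear plane L_v = 35 + 1·65 = 100 mm; A_gv = 100 × 20 = 2000 mm².
A_nv = (100 − 1.5·24) × 20 = 1280 mm².
A_nt = (25 − 0.5·24) × 20 = 260 mm².
0.6 F_u A_nv = 361 kN; 0.6 F_y A_gv = 426 kN → shear rupture governs the shear term.
R_n = 361 + 1.0 × 470 × 260 / 1000 = 483.2 kN.
Design strength φR_n = 0.75 × 483.2 = 362 kN.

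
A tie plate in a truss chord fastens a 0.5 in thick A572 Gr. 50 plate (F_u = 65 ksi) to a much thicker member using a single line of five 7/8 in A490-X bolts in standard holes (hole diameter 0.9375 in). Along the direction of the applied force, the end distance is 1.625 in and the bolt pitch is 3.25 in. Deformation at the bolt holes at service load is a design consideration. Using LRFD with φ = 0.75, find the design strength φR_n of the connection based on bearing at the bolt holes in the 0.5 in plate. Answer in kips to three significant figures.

Per bolt r_n = 1.2 l_c t F_u ≤ 2.4 d t F_u; upper limit = 2.4 × 0.875 × 0.5 × 65 = 68.25 kips.
Edge bolt: l_c = 1.625 − 0.9375/2 = 1.156 in → 1.2 × 1.156 × 0.5 × 65 = 45.09 → r_n = 45.09 kips.
Interior bolts: l_c = 3.25 − 0.9375 = 2.312 in → 1.2 × 2.312 × 0.5 × 65 = 90.19 → r_n = 68.25 kips.
R_n = 1 × 45.09 + 4 × 68.25 = 318.1 kips.
Design strength φR_n = 0.75 × 318.1 = 239 kips.

239 kips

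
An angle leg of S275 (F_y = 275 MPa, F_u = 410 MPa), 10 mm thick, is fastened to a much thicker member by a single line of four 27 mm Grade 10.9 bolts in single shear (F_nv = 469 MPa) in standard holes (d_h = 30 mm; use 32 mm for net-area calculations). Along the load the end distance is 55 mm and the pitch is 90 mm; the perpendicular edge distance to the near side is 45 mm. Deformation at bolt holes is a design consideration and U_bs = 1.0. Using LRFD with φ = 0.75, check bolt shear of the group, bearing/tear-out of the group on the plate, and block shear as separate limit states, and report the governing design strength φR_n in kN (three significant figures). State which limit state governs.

Bolt shear: A_b = π·27²/4 = 572.6 mm²; R_n = 469 × 572.6 × 4 × 1 / 1000 = 1074 kN → 0.75 × 1074 = 806 kN.
Bearing: edge l_c = 40, r_n = 196.8 kN; interior l_c = 60, r_n = 265.7 kN; R_n = 196.8 + 3·265.7 = 993.8 kN → 745 kN.
Block shear: A_gv = 3250, A_nv = 2130, A_nt = 290 mm²; R_n = min(0.6F_uA_nv, 0.6F_yA_gv) + U_bs·F_u·A_nt = 642.9 kN → 482 kN.
Block shear governs: 482 kN.

482 kN (block shear governs)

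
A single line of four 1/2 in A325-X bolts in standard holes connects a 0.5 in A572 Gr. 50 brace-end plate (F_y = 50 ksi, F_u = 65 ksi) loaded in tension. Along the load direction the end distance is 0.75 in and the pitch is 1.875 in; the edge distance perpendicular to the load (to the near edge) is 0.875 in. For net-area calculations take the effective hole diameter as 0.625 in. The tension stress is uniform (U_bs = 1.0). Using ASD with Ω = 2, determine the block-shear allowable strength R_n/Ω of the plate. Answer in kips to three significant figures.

Shear plane L_v = 0.75 + 3·1.875 = 6.375 in; A_gv = 6.375 × 0.5 = 3.188 in².
A_nv = (6.375 − 3.5·0.625) × 0.5 = 2.094 in².
A_nt = (0.875 − 0.5·0.625) × 0.5 = 0.2812 in².
0.6 F_u A_nv = 81.66 kips; 0.6 F_y A_gv = 95.62 kips → shear rupture governs the shear term.
R_n = 81.66 + 1.0 × 65 × 0.2812 = 99.94 kips.
Allowable strength R_n/Ω = 99.94 / 2 = 50 kips.

50 kips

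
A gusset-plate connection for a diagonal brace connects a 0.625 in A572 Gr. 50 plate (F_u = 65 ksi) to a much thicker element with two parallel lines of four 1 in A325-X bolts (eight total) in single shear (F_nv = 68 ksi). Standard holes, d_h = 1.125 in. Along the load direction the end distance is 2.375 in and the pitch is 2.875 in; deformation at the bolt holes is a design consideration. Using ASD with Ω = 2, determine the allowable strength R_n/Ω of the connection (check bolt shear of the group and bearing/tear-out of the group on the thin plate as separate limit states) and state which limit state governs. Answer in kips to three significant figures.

214 kips (bolt shear governs)

Bolt shear: A_b = π·1²/4 = 0.7854 in²; R_n = 68 × 0.7854 × 8 × 1 = 427.3 kips → 427.3 / 2 = 214 kips.
Bearing (1.2 l_c t F_u ≤ 2.4 d t F_u): upper limit = 2.4·1·0.625·65 = 97.5 kips.
  Edge l_c = 2.375 − 1.125/2 = 1.812 → r_n = 88.36 kips; interior l_c = 2.875 − 1.125 = 1.75 → r_n = 85.31 kips.
  R_n,bearing = 2·88.36 + 6·85.31 = 688.6 kips → 688.6 / 2 = 344 kips.
Bolt shear governs: 214 kips.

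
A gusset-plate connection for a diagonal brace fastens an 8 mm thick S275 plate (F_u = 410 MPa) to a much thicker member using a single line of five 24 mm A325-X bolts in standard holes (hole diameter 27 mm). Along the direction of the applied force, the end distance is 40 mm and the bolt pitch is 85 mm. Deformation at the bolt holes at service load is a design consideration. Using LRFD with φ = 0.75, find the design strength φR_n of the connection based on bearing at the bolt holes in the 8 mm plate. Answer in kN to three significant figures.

Per bolt r_n = 1.2 l_c t F_u ≤ 2.4 d t F_u; upper limit = 2.4 × 24 × 8 × 410 / 1000 = 188.9 kN.
Edge bolt: l_c = 40 − 27/2 = 26.5 mm → 1.2 × 26.5 × 8 × 410 / 1000 = 104.3 → r_n = 104.3 kN.
Interior bolts: l_c = 85 − 27 = 58 mm → 1.2 × 58 × 8 × 410 / 1000 = 228.3 → r_n = 188.9 kN.
R_n = 1 × 104.3 + 4 × 188.9 = 860 kN.
Design strength φR_n = 0.75 × 860 = 645 kN.

645 kN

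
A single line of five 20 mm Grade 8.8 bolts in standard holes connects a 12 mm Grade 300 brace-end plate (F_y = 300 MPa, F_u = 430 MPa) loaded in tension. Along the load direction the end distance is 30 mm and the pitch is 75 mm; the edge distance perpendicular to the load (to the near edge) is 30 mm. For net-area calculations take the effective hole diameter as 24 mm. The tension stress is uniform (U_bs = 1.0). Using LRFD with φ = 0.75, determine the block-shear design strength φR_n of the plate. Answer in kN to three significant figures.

Shear plane L_v = 30 + 4·75 = 330 mm; A_gv = 330 × 12 = 3960 mm².
A_nv = (330 − 4.5·24) × 12 = 2664 mm².
A_nt = (30 − 0.5·24) × 12 = 216 mm².
0.6 F_u A_nv = 687.3 kN; 0.6 F_y A_gv = 712.8 kN → shear rupture governs the shear term.
R_n = 687.3 + 1.0 × 430 × 216 / 1000 = 780.2 kN.
Design strength φR_n = 0.75 × 780.2 = 585 kN.

585 kN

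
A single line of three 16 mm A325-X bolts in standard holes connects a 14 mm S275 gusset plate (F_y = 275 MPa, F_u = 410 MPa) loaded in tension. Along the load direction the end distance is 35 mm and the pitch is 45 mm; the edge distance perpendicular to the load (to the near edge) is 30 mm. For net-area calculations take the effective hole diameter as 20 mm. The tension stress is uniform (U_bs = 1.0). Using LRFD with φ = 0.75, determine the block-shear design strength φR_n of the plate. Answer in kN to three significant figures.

280 kN

Shear plane L_v = 35 + 2·45 = 125 mm; A_gv = 125 × 14 = 1750 mm².
A_nv = (125 − 2.5·20) × 14 = 1050 mm².
A_nt = (30 − 0.5·20) × 14 = 280 mm².
0.6 F_u A_nv = 258.3 kN; 0.6 F_y A_gv = 288.8 kN → shear rupture governs the shear term.
R_n = 258.3 + 1.0 × 410 × 280 / 1000 = 373.1 kN.
Design strength φR_n = 0.75 × 373.1 = 280 kN.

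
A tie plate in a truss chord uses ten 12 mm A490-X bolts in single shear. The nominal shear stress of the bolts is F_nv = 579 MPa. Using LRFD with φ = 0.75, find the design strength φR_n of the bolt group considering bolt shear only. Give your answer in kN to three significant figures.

491 kN

A_b = π × 12² / 4 = 113.1 mm².
R_n = F_nv · A_b · n · n_s = 579 × 113.1 × 10 × 1 / 1000 = 654.8 kN.
Design strength φR_n = 0.75 × 654.8 = 491 kN.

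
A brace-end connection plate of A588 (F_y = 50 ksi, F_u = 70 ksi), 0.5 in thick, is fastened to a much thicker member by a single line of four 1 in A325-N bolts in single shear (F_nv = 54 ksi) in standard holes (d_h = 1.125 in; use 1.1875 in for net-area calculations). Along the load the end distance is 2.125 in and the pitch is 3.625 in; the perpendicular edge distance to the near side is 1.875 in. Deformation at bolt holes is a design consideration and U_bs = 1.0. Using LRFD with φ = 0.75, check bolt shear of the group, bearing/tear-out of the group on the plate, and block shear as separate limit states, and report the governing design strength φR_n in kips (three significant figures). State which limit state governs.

127 kips (bolt shear governs)

Bolt shear: A_b = π·1²/4 = 0.7854 in²; R_n = 54 × 0.7854 × 4 × 1 = 169.6 kips → 0.75 × 169.6 = 127 kips.
Bearing: edge l_c = 1.562, r_n = 65.62 kips; interior l_c = 2.5, r_n = 84 kips; R_n = 65.62 + 3·84 = 317.6 kips → 238 kips.
Block shear: A_gv = 6.5, A_nv = 4.422, A_nt = 0.6406 in²; R_n = min(0.6F_uA_nv, 0.6F_yA_gv) + U_bs·F_u·A_nt = 230.6 kips → 173 kips.
Bolt shear governs: 127 kips.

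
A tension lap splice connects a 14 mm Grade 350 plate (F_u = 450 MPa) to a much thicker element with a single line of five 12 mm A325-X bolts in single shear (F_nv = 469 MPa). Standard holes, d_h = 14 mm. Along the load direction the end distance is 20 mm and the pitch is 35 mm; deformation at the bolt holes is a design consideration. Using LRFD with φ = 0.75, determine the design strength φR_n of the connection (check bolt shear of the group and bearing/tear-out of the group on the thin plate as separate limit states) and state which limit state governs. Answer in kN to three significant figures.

199 kN (bolt shear governs)

Bolt shear: A_b = π·12²/4 = 113.1 mm²; R_n = 469 × 113.1 × 5 × 1 / 1000 = 265.2 kN → 0.75 × 265.2 = 199 kN.
Bearing (1.2 l_c t F_u ≤ 2.4 d t F_u): upper limit = 2.4·12·14·450 / 1000 = 181.4 kN.
  Edge l_c = 20 − 14/2 = 13 → r_n = 98.28 kN; interior l_c = 35 − 14 = 21 → r_n = 158.8 kN.
  R_n,bearing = 1·98.28 + 4·158.8 = 733.3 kN → 0.75 × 733.3 = 550 kN.
Bolt shear governs: 199 kN.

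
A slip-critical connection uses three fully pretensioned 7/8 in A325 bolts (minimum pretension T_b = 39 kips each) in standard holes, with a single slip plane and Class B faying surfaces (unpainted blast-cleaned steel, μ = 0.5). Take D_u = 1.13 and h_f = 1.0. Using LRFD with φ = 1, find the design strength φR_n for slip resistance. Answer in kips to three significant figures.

R_n = μ · D_u · h_f · T_b · n_s · n_b = 0.5 × 1.13 × 1.0 × 39 × 1 × 3 = 66.1 kips.
Design strength φR_n = 1 × 66.1 = 66.1 kips.

66.1 kips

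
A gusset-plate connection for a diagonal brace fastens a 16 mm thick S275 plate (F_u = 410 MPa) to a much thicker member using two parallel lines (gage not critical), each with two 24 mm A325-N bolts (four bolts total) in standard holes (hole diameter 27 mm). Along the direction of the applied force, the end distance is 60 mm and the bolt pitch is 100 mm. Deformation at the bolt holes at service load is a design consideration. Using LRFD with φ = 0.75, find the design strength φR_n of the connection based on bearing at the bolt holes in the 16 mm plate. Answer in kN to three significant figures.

Per bolt r_n = 1.2 l_c t F_u ≤ 2.4 d t F_u; upper limit = 2.4 × 24 × 16 × 410 / 1000 = 377.9 kN.
Edge bolt: l_c = 60 − 27/2 = 46.5 mm → 1.2 × 46.5 × 16 × 410 / 1000 = 366 → r_n = 366 kN.
Interior bolts: l_c = 100 − 27 = 73 mm → 1.2 × 73 × 16 × 410 / 1000 = 574.7 → r_n = 377.9 kN.
R_n = 2 × 366 + 2 × 377.9 = 1488 kN.
Design strength φR_n = 0.75 × 1488 = 1120 kN.

1120 kN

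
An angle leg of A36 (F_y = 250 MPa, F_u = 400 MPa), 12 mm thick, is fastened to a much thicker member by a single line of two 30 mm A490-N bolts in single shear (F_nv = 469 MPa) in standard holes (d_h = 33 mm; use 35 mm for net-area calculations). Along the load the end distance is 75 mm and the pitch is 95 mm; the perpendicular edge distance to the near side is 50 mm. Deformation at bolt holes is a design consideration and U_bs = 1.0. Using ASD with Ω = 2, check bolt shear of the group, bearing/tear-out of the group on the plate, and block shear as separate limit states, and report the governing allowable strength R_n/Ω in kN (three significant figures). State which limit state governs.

231 kN (block shear governs)

Bolt shear: A_b = π·30²/4 = 706.9 mm²; R_n = 469 × 706.9 × 2 × 1 / 1000 = 663 kN → 663 / 2 = 332 kN.
Bearing: edge l_c = 58.5, r_n = 337 kN; interior l_c = 62, r_n = 345.6 kN; R_n = 337 + 1·345.6 = 682.6 kN → 341 kN.
Block shear: A_gv = 2040, A_nv = 1410, A_nt = 390 mm²; R_n = min(0.6F_uA_nv, 0.6F_yA_gv) + U_bs·F_u·A_nt = 462 kN → 231 kN.
Block shear governs: 231 kN.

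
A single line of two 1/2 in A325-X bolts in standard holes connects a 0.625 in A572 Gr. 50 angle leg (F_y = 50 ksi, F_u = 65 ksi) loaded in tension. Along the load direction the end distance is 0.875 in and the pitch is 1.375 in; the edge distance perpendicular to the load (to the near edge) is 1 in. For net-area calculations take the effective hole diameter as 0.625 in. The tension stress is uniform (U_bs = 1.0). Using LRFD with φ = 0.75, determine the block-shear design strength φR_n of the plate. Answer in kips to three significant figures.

44.9 kips

Shear plane L_v = 0.875 + 1·1.375 = 2.25 in; A_gv = 2.25 × 0.625 = 1.406 in².
A_nv = (2.25 − 1.5·0.625) × 0.625 = 0.8203 in².
A_nt = (1 − 0.5·0.625) × 0.625 = 0.4297 in².
0.6 F_u A_nv = 31.99 kips; 0.6 F_y A_gv = 42.19 kips → shear rupture governs the shear term.
R_n = 31.99 + 1.0 × 65 × 0.4297 = 59.92 kips.
Design strength φR_n = 0.75 × 59.92 = 44.9 kips.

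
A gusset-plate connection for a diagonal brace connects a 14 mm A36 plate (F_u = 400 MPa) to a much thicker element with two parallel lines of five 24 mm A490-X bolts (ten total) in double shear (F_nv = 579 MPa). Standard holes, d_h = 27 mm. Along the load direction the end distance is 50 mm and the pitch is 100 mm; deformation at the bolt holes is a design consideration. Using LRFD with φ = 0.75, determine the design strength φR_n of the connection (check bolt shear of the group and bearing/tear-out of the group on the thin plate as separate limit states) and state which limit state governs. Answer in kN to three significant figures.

2300 kN (bearing governs)

Bolt shear: A_b = π·24²/4 = 452.4 mm²; R_n = 579 × 452.4 × 10 × 2 / 1000 = 5239 kN → 0.75 × 5239 = 3930 kN.
Bearing (1.2 l_c t F_u ≤ 2.4 d t F_u): upper limit = 2.4·24·14·400 / 1000 = 322.6 kN.
  Edge l_c = 50 − 27/2 = 36.5 → r_n = 245.3 kN; interior l_c = 100 − 27 = 73 → r_n = 322.6 kN.
  R_n,bearing = 2·245.3 + 8·322.6 = 3071 kN → 0.75 × 3071 = 2300 kN.
Bearing governs: 2300 kN.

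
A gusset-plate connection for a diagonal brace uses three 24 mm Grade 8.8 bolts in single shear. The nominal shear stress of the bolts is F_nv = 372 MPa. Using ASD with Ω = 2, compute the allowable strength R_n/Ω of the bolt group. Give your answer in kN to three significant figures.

A_b = π × 24² / 4 = 452.4 mm².
R_n = F_nv · A_b · n · n_s = 372 × 452.4 × 3 × 1 / 1000 = 504.9 kN.
Allowable strength R_n/Ω = 504.9 / 2 = 252 kN.

252 kN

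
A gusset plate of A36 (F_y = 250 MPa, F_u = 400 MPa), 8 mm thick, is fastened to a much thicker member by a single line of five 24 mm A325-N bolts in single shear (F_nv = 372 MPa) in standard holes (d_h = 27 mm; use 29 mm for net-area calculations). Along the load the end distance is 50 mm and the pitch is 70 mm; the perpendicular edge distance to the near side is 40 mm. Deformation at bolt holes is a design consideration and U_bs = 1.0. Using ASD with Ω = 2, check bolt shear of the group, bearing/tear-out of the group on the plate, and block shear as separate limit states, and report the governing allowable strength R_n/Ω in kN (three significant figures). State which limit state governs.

Bolt shear: A_b = π·24²/4 = 452.4 mm²; R_n = 372 × 452.4 × 5 × 1 / 1000 = 841.4 kN → 841.4 / 2 = 421 kN.
Bearing: edge l_c = 36.5, r_n = 140.2 kN; interior l_c = 43, r_n = 165.1 kN; R_n = 140.2 + 4·165.1 = 800.6 kN → 400 kN.
Block shear: A_gv = 2640, A_nv = 1596, A_nt = 204 mm²; R_n = min(0.6F_uA_nv, 0.6F_yA_gv) + U_bs·F_u·A_nt = 464.6 kN → 232 kN.
Block shear governs: 232 kN.

232 kN (block shear governs)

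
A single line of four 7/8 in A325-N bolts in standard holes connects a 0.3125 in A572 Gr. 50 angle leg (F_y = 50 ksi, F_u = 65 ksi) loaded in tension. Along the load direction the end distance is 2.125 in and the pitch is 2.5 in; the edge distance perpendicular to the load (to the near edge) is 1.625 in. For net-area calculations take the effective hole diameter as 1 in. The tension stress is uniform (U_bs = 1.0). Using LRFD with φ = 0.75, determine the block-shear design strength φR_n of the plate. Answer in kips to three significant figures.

Shear plane L_v = 2.125 + 3·2.5 = 9.625 in; A_gv = 9.625 × 0.3125 = 3.008 in².
A_nv = (9.625 − 3.5·1) × 0.3125 = 1.914 in².
A_nt = (1.625 − 0.5·1) × 0.3125 = 0.3516 in².
0.6 F_u A_nv = 74.65 kips; 0.6 F_y A_gv = 90.23 kips → shear rupture governs the shear term.
R_n = 74.65 + 1.0 × 65 × 0.3516 = 97.5 kips.
Design strength φR_n = 0.75 × 97.5 = 73.1 kips.

73.1 kips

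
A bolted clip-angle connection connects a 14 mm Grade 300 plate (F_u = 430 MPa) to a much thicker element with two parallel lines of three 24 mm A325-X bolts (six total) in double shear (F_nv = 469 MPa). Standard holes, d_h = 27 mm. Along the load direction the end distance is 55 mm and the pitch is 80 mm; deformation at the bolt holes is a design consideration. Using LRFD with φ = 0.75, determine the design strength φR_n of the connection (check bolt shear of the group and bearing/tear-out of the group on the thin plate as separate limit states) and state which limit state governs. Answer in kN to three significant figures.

1490 kN (bearing governs)

Bolt shear: A_b = π·24²/4 = 452.4 mm²; R_n = 469 × 452.4 × 6 × 2 / 1000 = 2546 kN → 0.75 × 2546 = 1910 kN.
Bearing (1.2 l_c t F_u ≤ 2.4 d t F_u): upper limit = 2.4·24·14·430 / 1000 = 346.8 kN.
  Edge l_c = 55 − 27/2 = 41.5 → r_n = 299.8 kN; interior l_c = 80 − 27 = 53 → r_n = 346.8 kN.
  R_n,bearing = 2·299.8 + 4·346.8 = 1987 kN → 0.75 × 1987 = 1490 kN.
Bearing governs: 1490 kN.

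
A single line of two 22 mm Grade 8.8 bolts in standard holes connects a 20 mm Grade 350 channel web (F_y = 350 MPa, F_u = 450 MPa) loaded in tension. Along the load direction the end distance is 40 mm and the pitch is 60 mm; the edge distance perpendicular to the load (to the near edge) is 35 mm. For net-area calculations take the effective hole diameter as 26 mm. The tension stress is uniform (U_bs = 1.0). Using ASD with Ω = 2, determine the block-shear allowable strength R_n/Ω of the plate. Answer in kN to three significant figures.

Shear plane L_v = 40 + 1·60 = 100 mm; A_gv = 100 × 20 = 2000 mm².
A_nv = (100 − 1.5·26) × 20 = 1220 mm².
A_nt = (35 − 0.5·26) × 20 = 440 mm².
0.6 F_u A_nv = 329.4 kN; 0.6 F_y A_gv = 420 kN → shear rupture governs the shear term.
R_n = 329.4 + 1.0 × 450 × 440 / 1000 = 527.4 kN.
Allowable strength R_n/Ω = 527.4 / 2 = 264 kN.

264 kN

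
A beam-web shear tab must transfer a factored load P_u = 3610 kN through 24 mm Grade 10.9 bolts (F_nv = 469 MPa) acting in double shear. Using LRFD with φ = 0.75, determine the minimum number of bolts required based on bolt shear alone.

A_b = π·24²/4 = 452.4 mm².
Per-bolt design strength φR_n = 0.75 × 469 × 452.4 × 2 / 1000 = 318.3 kN.
n ≥ 3610 / 318.3 = 11.34 → use 12 bolts.

12 bolts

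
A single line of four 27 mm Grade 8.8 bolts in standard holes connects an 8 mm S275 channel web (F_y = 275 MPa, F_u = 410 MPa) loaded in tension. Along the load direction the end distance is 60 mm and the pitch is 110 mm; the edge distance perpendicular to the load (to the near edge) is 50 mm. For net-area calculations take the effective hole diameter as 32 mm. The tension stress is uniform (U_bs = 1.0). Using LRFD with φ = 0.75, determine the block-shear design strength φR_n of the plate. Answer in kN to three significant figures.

Shear plane L_v = 60 + 3·110 = 390 mm; A_gv = 390 × 8 = 3120 mm².
A_nv = (390 − 3.5·32) × 8 = 2224 mm².
A_nt = (50 − 0.5·32) × 8 = 272 mm².
0.6 F_u A_nv = 547.1 kN; 0.6 F_y A_gv = 514.8 kN → shear yielding governs the shear term.
R_n = 514.8 + 1.0 × 410 × 272 / 1000 = 626.3 kN.
Design strength φR_n = 0.75 × 626.3 = 470 kN.

470 kN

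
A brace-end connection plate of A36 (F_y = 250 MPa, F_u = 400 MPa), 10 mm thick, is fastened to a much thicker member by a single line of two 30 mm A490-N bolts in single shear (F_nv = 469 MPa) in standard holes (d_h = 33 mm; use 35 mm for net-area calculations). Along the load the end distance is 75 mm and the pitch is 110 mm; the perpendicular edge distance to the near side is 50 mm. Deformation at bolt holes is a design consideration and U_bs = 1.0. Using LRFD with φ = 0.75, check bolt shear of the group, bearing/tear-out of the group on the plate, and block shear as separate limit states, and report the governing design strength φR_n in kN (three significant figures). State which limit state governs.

306 kN (block shear governs)

Bolt shear: A_b = π·30²/4 = 706.9 mm²; R_n = 469 × 706.9 × 2 × 1 / 1000 = 663 kN → 0.75 × 663 = 497 kN.
Bearing: edge l_c = 58.5, r_n = 280.8 kN; interior l_c = 77, r_n = 288 kN; R_n = 280.8 + 1·288 = 568.8 kN → 427 kN.
Block shear: A_gv = 1850, A_nv = 1325, A_nt = 325 mm²; R_n = min(0.6F_uA_nv, 0.6F_yA_gv) + U_bs·F_u·A_nt = 407.5 kN → 306 kN.
Block shear governs: 306 kN.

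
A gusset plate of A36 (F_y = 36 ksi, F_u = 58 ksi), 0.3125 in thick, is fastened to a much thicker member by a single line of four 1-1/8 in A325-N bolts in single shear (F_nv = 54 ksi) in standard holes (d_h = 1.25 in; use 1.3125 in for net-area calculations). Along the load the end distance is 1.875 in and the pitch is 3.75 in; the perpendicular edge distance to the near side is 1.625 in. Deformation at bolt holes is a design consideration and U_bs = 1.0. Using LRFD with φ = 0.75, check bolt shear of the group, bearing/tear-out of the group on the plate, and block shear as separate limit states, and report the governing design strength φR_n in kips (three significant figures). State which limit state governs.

Bolt shear: A_b = π·1.125²/4 = 0.994 in²; R_n = 54 × 0.994 × 4 × 1 = 214.7 kips → 0.75 × 214.7 = 161 kips.
Bearing: edge l_c = 1.25, r_n = 27.19 kips; interior l_c = 2.5, r_n = 48.94 kips; R_n = 27.19 + 3·48.94 = 174 kips → 130 kips.
Block shear: A_gv = 4.102, A_nv = 2.666, A_nt = 0.3027 in²; R_n = min(0.6F_uA_nv, 0.6F_yA_gv) + U_bs·F_u·A_nt = 106.2 kips → 79.6 kips.
Block shear governs: 79.6 kips.

79.6 kips (block shear governs)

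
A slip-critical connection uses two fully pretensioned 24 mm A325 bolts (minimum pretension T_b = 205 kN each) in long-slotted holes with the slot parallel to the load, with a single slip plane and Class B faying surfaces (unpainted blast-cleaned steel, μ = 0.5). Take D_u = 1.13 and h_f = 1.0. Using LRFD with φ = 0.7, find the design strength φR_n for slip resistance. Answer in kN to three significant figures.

R_n = μ · D_u · h_f · T_b · n_s · n_b = 0.5 × 1.13 × 1.0 × 205 × 1 × 2 = 231.6 kN.
Design strength φR_n = 0.7 × 231.6 = 162 kN.

162 kN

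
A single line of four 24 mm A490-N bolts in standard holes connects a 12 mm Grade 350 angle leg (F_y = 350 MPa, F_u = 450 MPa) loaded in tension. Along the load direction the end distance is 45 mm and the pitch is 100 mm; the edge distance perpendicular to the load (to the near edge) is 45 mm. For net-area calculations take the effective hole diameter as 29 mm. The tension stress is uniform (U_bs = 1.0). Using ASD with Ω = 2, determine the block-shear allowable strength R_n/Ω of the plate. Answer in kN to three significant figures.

477 kN

Shear plane L_v = 45 + 3·100 = 345 mm; A_gv = 345 × 12 = 4140 mm².
A_nv = (345 − 3.5·29) × 12 = 2922 mm².
A_nt = (45 − 0.5·29) × 12 = 366 mm².
0.6 F_u A_nv = 788.9 kN; 0.6 F_y A_gv = 869.4 kN → shear rupture governs the shear term.
R_n = 788.9 + 1.0 × 450 × 366 / 1000 = 953.6 kN.
Allowable strength R_n/Ω = 953.6 / 2 = 477 kN.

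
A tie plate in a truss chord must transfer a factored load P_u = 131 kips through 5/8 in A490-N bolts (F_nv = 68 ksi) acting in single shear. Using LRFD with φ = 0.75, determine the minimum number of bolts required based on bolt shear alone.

9 bolts

A_b = π·0.625²/4 = 0.3068 in².
Per-bolt design strength φR_n = 0.75 × 68 × 0.3068 × 1 = 15.65 kips.
n ≥ 131 / 15.65 = 8.372 → use 9 bolts.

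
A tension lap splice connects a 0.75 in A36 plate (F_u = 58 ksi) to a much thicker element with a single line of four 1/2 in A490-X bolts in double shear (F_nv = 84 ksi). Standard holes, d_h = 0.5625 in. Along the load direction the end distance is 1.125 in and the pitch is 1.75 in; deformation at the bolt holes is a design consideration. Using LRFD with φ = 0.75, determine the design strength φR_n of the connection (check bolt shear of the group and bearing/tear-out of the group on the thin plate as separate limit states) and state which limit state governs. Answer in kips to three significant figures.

Bolt shear: A_b = π·0.5²/4 = 0.1963 in²; R_n = 84 × 0.1963 × 4 × 2 = 131.9 kips → 0.75 × 131.9 = 99 kips.
Bearing (1.2 l_c t F_u ≤ 2.4 d t F_u): upper limit = 2.4·0.5·0.75·58 = 52.2 kips.
  Edge l_c = 1.125 − 0.5625/2 = 0.8438 → r_n = 44.04 kips; interior l_c = 1.75 − 0.5625 = 1.188 → r_n = 52.2 kips.
  R_n,bearing = 1·44.04 + 3·52.2 = 200.6 kips → 0.75 × 200.6 = 150 kips.
Bolt shear governs: 99 kips.

99 kips (bolt shear governs)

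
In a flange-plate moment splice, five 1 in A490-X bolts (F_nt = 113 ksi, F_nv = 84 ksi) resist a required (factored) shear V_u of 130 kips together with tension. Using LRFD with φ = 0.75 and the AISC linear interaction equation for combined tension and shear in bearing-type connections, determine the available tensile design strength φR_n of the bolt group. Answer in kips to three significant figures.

258 kips

A_b = π·1²/4 = 0.7854 in²; f_rv = 130 / (5 × 0.7854) = 33.1 ksi.
F'_nt = 1.3 F_nt − (F_nt / φF_nv) f_rv = 1.3·113 − (113/(0.75·84))·33.1 = 87.52 ksi, capped at F_nt → F'_nt = 87.52 ksi.
R_n = F'_nt · A_b · n = 87.52 × 0.7854 × 5 = 343.7 kips.
Design strength φR_n = 0.75 × 343.7 = 258 kips.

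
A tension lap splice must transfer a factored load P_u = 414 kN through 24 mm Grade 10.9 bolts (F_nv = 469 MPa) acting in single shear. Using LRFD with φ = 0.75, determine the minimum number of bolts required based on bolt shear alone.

A_b = π·24²/4 = 452.4 mm².
Per-bolt design strength φR_n = 0.75 × 469 × 452.4 × 1 / 1000 = 159.1 kN.
n ≥ 414 / 159.1 = 2.602 → use 3 bolts.

3 bolts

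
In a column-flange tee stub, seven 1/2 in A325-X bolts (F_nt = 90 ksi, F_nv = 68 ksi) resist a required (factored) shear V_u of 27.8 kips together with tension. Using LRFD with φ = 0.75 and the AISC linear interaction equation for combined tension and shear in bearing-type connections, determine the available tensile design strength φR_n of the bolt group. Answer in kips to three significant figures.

83.8 kips

A_b = π·0.5²/4 = 0.1963 in²; f_rv = 27.8 / (7 × 0.1963) = 20.23 ksi.
F'_nt = 1.3 F_nt − (F_nt / φF_nv) f_rv = 1.3·90 − (90/(0.75·68))·20.23 = 81.31 ksi, capped at F_nt → F'_nt = 81.31 ksi.
R_n = F'_nt · A_b · n = 81.31 × 0.1963 × 7 = 111.8 kips.
Design strength φR_n = 0.75 × 111.8 = 83.8 kips.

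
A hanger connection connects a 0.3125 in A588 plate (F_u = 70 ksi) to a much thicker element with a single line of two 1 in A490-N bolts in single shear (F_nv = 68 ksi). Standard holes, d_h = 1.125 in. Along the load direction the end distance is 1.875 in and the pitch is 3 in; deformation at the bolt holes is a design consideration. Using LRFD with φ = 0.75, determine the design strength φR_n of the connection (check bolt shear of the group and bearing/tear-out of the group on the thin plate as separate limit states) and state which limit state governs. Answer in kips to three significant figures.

62.8 kips (bearing governs)

Bolt shear: A_b = π·1²/4 = 0.7854 in²; R_n = 68 × 0.7854 × 2 × 1 = 106.8 kips → 0.75 × 106.8 = 80.1 kips.
Bearing (1.2 l_c t F_u ≤ 2.4 d t F_u): upper limit = 2.4·1·0.3125·70 = 52.5 kips.
  Edge l_c = 1.875 − 1.125/2 = 1.312 → r_n = 34.45 kips; interior l_c = 3 − 1.125 = 1.875 → r_n = 49.22 kips.
  R_n,bearing = 1·34.45 + 1·49.22 = 83.67 kips → 0.75 × 83.67 = 62.8 kips.
Bearing governs: 62.8 kips.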